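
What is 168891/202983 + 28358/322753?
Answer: 20088756279/21837790733 ≈ 0.91991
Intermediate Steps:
168891/202983 + 28358/322753 = 168891*(1/202983) + 28358*(1/322753) = 56297/67661 + 28358/322753 = 20088756279/21837790733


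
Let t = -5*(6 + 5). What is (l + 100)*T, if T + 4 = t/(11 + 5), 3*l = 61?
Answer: -42959/48 ≈ -894.98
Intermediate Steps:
l = 61/3 (l = (1/3)*61 = 61/3 ≈ 20.333)
t = -55 (t = -5*11 = -55)
T = -119/16 (T = -4 - 55/(11 + 5) = -4 - 55/16 = -119/16 ≈ -7.4375)
(l + 100)*T = (61/3 + 100)*(-119/16) = (361/3)*(-119/16) = -42959/48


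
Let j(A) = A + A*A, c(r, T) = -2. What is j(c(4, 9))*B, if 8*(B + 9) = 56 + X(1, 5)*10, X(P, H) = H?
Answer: 17/2 ≈ 8.5000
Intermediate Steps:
j(A) = A + A**2
B = 17/4 (B = -9 + (56 + 5*10)/8 = -9 + (56 + 50)/8 = -9 + (1/8)*106 = -9 + 53/4 = 17/4 ≈ 4.2500)
j(c(4, 9))*B = -2*(1 - 2)*(17/4) = -2*(-1)*(17/4) = 2*(17/4) = 17/2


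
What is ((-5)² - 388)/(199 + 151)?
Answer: -363/350 ≈ -1.0371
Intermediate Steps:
((-5)² - 388)/(199 + 151) = (25 - 388)/350 = -363*1/350 = -363/350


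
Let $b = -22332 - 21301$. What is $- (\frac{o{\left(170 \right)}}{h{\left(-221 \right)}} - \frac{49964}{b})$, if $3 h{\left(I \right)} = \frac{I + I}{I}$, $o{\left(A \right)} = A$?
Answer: $- \frac{11176379}{43633} \approx -256.15$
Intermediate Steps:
$h{\left(I \right)} = \frac{2}{3}$ ($h{\left(I \right)} = \frac{\left(I + I\right) \frac{1}{I}}{3} = \frac{2 I \frac{1}{I}}{3} = \frac{1}{3} \cdot 2 = \frac{2}{3}$)
$b = -43633$ ($b = -22332 - 21301 = -43633$)
$- (\frac{o{\left(170 \right)}}{h{\left(-221 \right)}} - \frac{49964}{b}) = - (\frac{170}{\frac{2}{3}} - \frac{49964}{-43633}) = - (170 \cdot \frac{3}{2} - - \frac{49964}{43633}) = - (255 + \frac{49964}{43633}) = \left(-1\right) \frac{11176379}{43633} = - \frac{11176379}{43633}$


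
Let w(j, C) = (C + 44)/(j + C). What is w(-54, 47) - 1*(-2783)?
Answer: 2770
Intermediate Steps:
w(j, C) = (44 + C)/(C + j)
w(-54, 47) - 1*(-2783) = (44 + 47)/(47 - 54) - 1*(-2783) = 91/(-7) + 2783 = -⅐*91 + 2783 = -13 + 2783 = 2770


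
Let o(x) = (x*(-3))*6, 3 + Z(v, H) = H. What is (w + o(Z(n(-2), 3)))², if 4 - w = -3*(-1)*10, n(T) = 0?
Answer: 676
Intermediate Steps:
Z(v, H) = -3 + H
w = -26 (w = 4 - (-3*(-1))*10 = 4 - 3*10 = 4 - 1*30 = 4 - 30 = -26)
o(x) = -18*x (o(x) = -3*x*6 = -18*x)
(w + o(Z(n(-2), 3)))² = (-26 - 18*(-3 + 3))² = (-26 - 18*0)² = (-26 + 0)² = (-26)² = 676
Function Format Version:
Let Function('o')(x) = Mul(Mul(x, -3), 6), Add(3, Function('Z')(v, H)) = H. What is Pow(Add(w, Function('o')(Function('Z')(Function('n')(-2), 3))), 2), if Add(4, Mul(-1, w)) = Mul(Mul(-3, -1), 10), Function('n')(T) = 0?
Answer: 676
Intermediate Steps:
Function('Z')(v, H) = Add(-3, H)
w = -26 (w = Add(4, Mul(-1, Mul(Mul(-3, -1), 10))) = Add(4, Mul(-1, Mul(3, 10))) = Add(4, Mul(-1, 30)) = Add(4, -30) = -26)
Function('o')(x) = Mul(-18, x) (Function('o')(x) = Mul(Mul(-3, x), 6) = Mul(-18, x))
Pow(Add(w, Function('o')(Function('Z')(Function('n')(-2), 3))), 2) = Pow(Add(-26, Mul(-18, Add(-3, 3))), 2) = Pow(Add(-26, Mul(-18, 0)), 2) = Pow(Add(-26, 0), 2) = Pow(-26, 2) = 676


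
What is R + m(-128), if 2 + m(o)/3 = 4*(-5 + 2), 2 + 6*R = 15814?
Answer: 7780/3 ≈ 2593.3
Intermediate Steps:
R = 7906/3 (R = -⅓ + (⅙)*15814 = -⅓ + 7907/3 = 7906/3 ≈ 2635.3)
m(o) = -42 (m(o) = -6 + 3*(4*(-5 + 2)) = -6 + 3*(4*(-3)) = -6 + 3*(-12) = -6 - 36 = -42)
R + m(-128) = 7906/3 - 42 = 7780/3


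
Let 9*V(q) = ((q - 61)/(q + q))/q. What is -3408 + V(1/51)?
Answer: -36659/3 ≈ -12220.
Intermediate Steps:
V(q) = (-61 + q)/(18*q²) (V(q) = (((q - 61)/(q + q))/q)/9 = (((-61 + q)/((2*q)))/q)/9 = (((-61 + q)*(1/(2*q)))/q)/9 = (((-61 + q)/(2*q))/q)/9 = ((-61 + q)/(2*q²))/9 = (-61 + q)/(18*q²))
-3408 + V(1/51) = -3408 + (-61 + 1/51)/(18*(1/51)²) = -3408 + (-61 + 1/51)/(18*51⁻²) = -3408 + (1/18)*2601*(-3110/51) = -3408 - 26435/3 = -36659/3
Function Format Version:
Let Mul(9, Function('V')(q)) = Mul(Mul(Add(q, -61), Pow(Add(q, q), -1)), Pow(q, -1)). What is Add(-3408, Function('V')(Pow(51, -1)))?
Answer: Rational(-36659, 3) ≈ -12220.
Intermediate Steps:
Function('V')(q) = Mul(Rational(1, 18), Pow(q, -2), Add(-61, q)) (Function('V')(q) = Mul(Rational(1, 9), Mul(Mul(Add(q, -61), Pow(Add(q, q), -1)), Pow(q, -1))) = Mul(Rational(1, 9), Mul(Mul(Add(-61, q), Pow(Mul(2, q), -1)), Pow(q, -1))) = Mul(Rational(1, 9), Mul(Mul(Add(-61, q), Mul(Rational(1, 2), Pow(q, -1))), Pow(q, -1))) = Mul(Rational(1, 9), Mul(Mul(Rational(1, 2), Pow(q, -1), Add(-61, q)), Pow(q, -1))) = Mul(Rational(1, 9), Mul(Rational(1, 2), Pow(q, -2), Add(-61, q))) = Mul(Rational(1, 18), Pow(q, -2), Add(-61, q)))
Add(-3408, Function('V')(Pow(51, -1))) = Add(-3408, Mul(Rational(1, 18), Pow(Pow(51, -1), -2), Add(-61, Pow(51, -1)))) = Add(-3408, Mul(Rational(1, 18), Pow(Rational(1, 51), -2), Add(-61, Rational(1, 51)))) = Add(-3408, Mul(Rational(1, 18), 2601, Rational(-3110, 51))) = Add(-3408, Rational(-26435, 3)) = Rational(-36659, 3)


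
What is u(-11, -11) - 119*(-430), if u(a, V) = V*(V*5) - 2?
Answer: 51773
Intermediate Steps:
u(a, V) = -2 + 5*V**2 (u(a, V) = V*(5*V) - 2 = 5*V**2 - 2 = -2 + 5*V**2)
u(-11, -11) - 119*(-430) = (-2 + 5*(-11)**2) - 119*(-430) = (-2 + 5*121) + 51170 = (-2 + 605) + 51170 = 603 + 51170 = 51773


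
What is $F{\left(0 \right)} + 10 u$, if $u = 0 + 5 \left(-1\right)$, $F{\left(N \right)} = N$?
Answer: $-50$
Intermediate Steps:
$u = -5$ ($u = 0 - 5 = -5$)
$F{\left(0 \right)} + 10 u = 0 + 10 \left(-5\right) = 0 - 50 = -50$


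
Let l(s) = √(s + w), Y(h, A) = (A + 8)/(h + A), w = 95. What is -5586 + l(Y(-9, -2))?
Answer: -5586 + √11429/11 ≈ -5576.3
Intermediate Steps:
Y(h, A) = (8 + A)/(A + h)
l(s) = √(95 + s) (l(s) = √(s + 95) = √(95 + s))
-5586 + l(Y(-9, -2)) = -5586 + √(95 + (8 - 2)/(-2 - 9)) = -5586 + √(95 + 6/(-11)) = -5586 + √(95 - 1/11*6) = -5586 + √(95 - 6/11) = -5586 + √(1039/11) = -5586 + √11429/11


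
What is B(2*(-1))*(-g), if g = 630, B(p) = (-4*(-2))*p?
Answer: 10080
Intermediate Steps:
B(p) = 8*p
B(2*(-1))*(-g) = (8*(2*(-1)))*(-1*630) = (8*(-2))*(-630) = -16*(-630) = 10080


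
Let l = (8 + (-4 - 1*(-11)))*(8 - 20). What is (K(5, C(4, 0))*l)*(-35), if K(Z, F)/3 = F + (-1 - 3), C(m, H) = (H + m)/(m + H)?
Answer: -56700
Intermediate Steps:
C(m, H) = 1 (C(m, H) = (H + m)/(H + m) = 1)
K(Z, F) = -12 + 3*F (K(Z, F) = 3*(F + (-1 - 3)) = 3*(F - 4) = 3*(-4 + F) = -12 + 3*F)
l = -180 (l = (8 + (-4 + 11))*(-12) = (8 + 7)*(-12) = 15*(-12) = -180)
(K(5, C(4, 0))*l)*(-35) = ((-12 + 3*1)*(-180))*(-35) = ((-12 + 3)*(-180))*(-35) = -9*(-180)*(-35) = 1620*(-35) = -56700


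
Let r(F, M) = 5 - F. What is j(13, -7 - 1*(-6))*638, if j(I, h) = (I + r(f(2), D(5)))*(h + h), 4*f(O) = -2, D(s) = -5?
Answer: -23606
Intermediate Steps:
f(O) = -1/2 (f(O) = (1/4)*(-2) = -1/2)
j(I, h) = 2*h*(11/2 + I) (j(I, h) = (I + (5 - 1*(-1/2)))*(h + h) = (I + (5 + 1/2))*(2*h) = (I + 11/2)*(2*h) = (11/2 + I)*(2*h) = 2*h*(11/2 + I))
j(13, -7 - 1*(-6))*638 = ((-7 - 1*(-6))*(11 + 2*13))*638 = ((-7 + 6)*(11 + 26))*638 = -1*37*638 = -37*638 = -23606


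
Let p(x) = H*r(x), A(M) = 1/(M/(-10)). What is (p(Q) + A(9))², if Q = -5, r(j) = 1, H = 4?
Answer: 676/81 ≈ 8.3457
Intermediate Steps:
A(M) = -10/M (A(M) = 1/(M*(-⅒)) = 1/(-M/10) = -10/M)
p(x) = 4 (p(x) = 4*1 = 4)
(p(Q) + A(9))² = (4 - 10/9)² = (26/9)² = 676/81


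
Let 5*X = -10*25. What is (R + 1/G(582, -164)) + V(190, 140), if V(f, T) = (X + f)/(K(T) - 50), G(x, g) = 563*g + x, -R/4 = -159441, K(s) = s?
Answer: 526634907491/825750 ≈ 6.3777e+5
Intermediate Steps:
R = 637764 (R = -4*(-159441) = 637764)
X = -50 (X = (-10*25)/5 = (⅕)*(-250) = -50)
G(x, g) = x + 563*g
V(f, T) = (-50 + f)/(-50 + T) (V(f, T) = (-50 + f)/(T - 50) = (-50 + f)/(-50 + T))
(R + 1/G(582, -164)) + V(190, 140) = (637764 + 1/(582 + 563*(-164))) + (-50 + 190)/(-50 + 140) = (637764 + 1/(582 - 92332)) + 140/90 = (637764 + 1/(-91750)) + (1/90)*140 = (637764 - 1/91750) + 14/9 = 58514846999/91750 + 14/9 = 526634907491/825750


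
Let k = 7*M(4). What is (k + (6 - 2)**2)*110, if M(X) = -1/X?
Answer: 3135/2 ≈ 1567.5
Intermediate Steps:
k = -7/4 (k = 7*(-1/4) = -7/4 ≈ -1.7500)
(k + (6 - 2)**2)*110 = (-7/4 + (6 - 2)**2)*110 = (-7/4 + 4**2)*110 = (-7/4 + 16)*110 = (57/4)*110 = 3135/2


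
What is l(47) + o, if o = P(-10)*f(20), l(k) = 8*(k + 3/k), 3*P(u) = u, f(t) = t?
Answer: 43688/141 ≈ 309.84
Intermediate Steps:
P(u) = u/3
l(k) = 8*k + 24/k
o = -200/3 (o = ((⅓)*(-10))*20 = -10/3*20 = -200/3 ≈ -66.667)
l(47) + o = (8*47 + 24/47) - 200/3 = (376 + 24*(1/47)) - 200/3 = (376 + 24/47) - 200/3 = 17696/47 - 200/3 = 43688/141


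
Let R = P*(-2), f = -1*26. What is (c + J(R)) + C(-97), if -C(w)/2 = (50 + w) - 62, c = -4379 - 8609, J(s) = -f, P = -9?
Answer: -12744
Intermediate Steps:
f = -26
R = 18 (R = -9*(-2) = 18)
J(s) = 26 (J(s) = -1*(-26) = 26)
c = -12988
C(w) = 24 - 2*w (C(w) = -2*((50 + w) - 62) = -2*(-12 + w) = 24 - 2*w)
(c + J(R)) + C(-97) = (-12988 + 26) + (24 - 2*(-97)) = -12962 + (24 + 194) = -12962 + 218 = -12744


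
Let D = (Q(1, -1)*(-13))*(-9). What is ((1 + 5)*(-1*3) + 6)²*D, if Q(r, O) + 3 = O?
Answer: -67392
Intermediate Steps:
Q(r, O) = -3 + O
D = -468 (D = ((-3 - 1)*(-13))*(-9) = -4*(-13)*(-9) = 52*(-9) = -468)
((1 + 5)*(-1*3) + 6)²*D = ((1 + 5)*(-1*3) + 6)²*(-468) = (6*(-3) + 6)²*(-468) = (-18 + 6)²*(-468) = (-12)²*(-468) = 144*(-468) = -67392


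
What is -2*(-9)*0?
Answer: 0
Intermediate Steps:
-2*(-9)*0 = 18*0 = 0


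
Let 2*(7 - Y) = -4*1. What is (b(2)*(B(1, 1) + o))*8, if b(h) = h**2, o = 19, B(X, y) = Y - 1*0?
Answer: 896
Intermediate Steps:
Y = 9 (Y = 7 - (-2) = 7 - 1/2*(-4) = 7 + 2 = 9)
B(X, y) = 9 (B(X, y) = 9 - 1*0 = 9 + 0 = 9)
(b(2)*(B(1, 1) + o))*8 = (2**2*(9 + 19))*8 = (4*28)*8 = 112*8 = 896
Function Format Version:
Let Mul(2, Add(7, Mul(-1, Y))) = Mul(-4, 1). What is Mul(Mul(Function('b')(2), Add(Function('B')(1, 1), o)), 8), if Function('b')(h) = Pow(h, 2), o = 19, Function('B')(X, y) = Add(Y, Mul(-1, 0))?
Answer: 896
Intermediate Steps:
Y = 9 (Y = Add(7, Mul(Rational(-1, 2), Mul(-4, 1))) = Add(7, Mul(Rational(-1, 2), -4)) = Add(7, 2) = 9)
Function('B')(X, y) = 9 (Function('B')(X, y) = Add(9, Mul(-1, 0)) = Add(9, 0) = 9)
Mul(Mul(Function('b')(2), Add(Function('B')(1, 1), o)), 8) = Mul(Mul(Pow(2, 2), Add(9, 19)), 8) = Mul(Mul(4, 28), 8) = Mul(112, 8) = 896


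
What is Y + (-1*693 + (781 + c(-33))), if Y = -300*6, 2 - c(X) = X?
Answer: -1677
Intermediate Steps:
c(X) = 2 - X
Y = -1800
Y + (-1*693 + (781 + c(-33))) = -1800 + (-1*693 + (781 + (2 - 1*(-33)))) = -1800 + (-693 + (781 + (2 + 33))) = -1800 + (-693 + (781 + 35)) = -1800 + (-693 + 816) = -1800 + 123 = -1677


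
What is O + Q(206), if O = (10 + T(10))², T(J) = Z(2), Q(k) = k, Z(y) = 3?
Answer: 375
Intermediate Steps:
T(J) = 3
O = 169 (O = (10 + 3)² = 13² = 169)
O + Q(206) = 169 + 206 = 375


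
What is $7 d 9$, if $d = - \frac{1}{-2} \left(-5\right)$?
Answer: $- \frac{315}{2} \approx -157.5$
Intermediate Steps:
$d = - \frac{5}{2}$ ($d = \left(-1\right) \left(- \frac{1}{2}\right) \left(-5\right) = \frac{1}{2} \left(-5\right) = - \frac{5}{2} \approx -2.5$)
$7 d 9 = 7 \left(- \frac{5}{2}\right) 9 = \left(- \frac{35}{2}\right) 9 = - \frac{315}{2}$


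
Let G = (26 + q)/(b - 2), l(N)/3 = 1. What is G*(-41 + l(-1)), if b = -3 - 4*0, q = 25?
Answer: 1938/5 ≈ 387.60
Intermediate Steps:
l(N) = 3 (l(N) = 3*1 = 3)
b = -3 (b = -3 + 0 = -3)
G = -51/5 (G = (26 + 25)/(-3 - 2) = 51/(-5) = 51*(-⅕) = -51/5 ≈ -10.200)
G*(-41 + l(-1)) = -51*(-41 + 3)/5 = -51/5*(-38) = 1938/5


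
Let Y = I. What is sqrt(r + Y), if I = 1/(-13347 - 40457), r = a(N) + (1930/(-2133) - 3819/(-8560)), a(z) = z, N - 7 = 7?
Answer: sqrt(5671999314925949313465)/20466234540 ≈ 3.6799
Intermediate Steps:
N = 14 (N = 7 + 7 = 14)
r = 247243847/18258480 (r = 14 + (1930/(-2133) - 3819/(-8560)) = 14 + (1930*(-1/2133) - 3819*(-1/8560)) = 14 + (-1930/2133 + 3819/8560) = 14 - 8374873/18258480 = 247243847/18258480 ≈ 13.541)
I = -1/53804 (I = 1/(-53804) = -1/53804 ≈ -1.8586e-5)
Y = -1/53804 ≈ -1.8586e-5
sqrt(r + Y) = sqrt(247243847/18258480 - 1/53804) = sqrt(3325672421377/245594814480) = sqrt(5671999314925949313465)/20466234540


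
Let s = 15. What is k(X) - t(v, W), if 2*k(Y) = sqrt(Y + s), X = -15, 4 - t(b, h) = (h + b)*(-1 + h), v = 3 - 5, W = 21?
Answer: 376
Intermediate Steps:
v = -2
t(b, h) = 4 - (-1 + h)*(b + h) (t(b, h) = 4 - (h + b)*(-1 + h) = 4 - (b + h)*(-1 + h) = 4 - (-1 + h)*(b + h))
k(Y) = sqrt(15 + Y)/2 (k(Y) = sqrt(Y + 15)/2 = sqrt(15 + Y)/2)
k(X) - t(v, W) = sqrt(15 - 15)/2 - (4 - 2 + 21 - 1*21**2 - 1*(-2)*21) = sqrt(0)/2 - (4 - 2 + 21 - 1*441 + 42) = (1/2)*0 - (4 - 2 + 21 - 441 + 42) = 0 - 1*(-376) = 0 + 376 = 376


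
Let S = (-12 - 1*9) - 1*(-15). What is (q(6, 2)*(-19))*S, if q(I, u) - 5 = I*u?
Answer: 1938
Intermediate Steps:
q(I, u) = 5 + I*u
S = -6 (S = (-12 - 9) + 15 = -21 + 15 = -6)
(q(6, 2)*(-19))*S = ((5 + 6*2)*(-19))*(-6) = ((5 + 12)*(-19))*(-6) = (17*(-19))*(-6) = -323*(-6) = 1938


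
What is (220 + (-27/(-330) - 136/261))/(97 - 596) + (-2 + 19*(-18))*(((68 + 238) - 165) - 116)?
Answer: -123212397589/14326290 ≈ -8600.4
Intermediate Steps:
(220 + (-27/(-330) - 136/261))/(97 - 596) + (-2 + 19*(-18))*(((68 + 238) - 165) - 116) = (220 + (-27*(-1/330) - 136*1/261))/(-499) + (-2 - 342)*((306 - 165) - 116) = (220 + (9/110 - 136/261))*(-1/499) - 344*(141 - 116) = (220 - 12611/28710)*(-1/499) - 344*25 = (6303589/28710)*(-1/499) - 8600 = -6303589/14326290 - 8600 = -123212397589/14326290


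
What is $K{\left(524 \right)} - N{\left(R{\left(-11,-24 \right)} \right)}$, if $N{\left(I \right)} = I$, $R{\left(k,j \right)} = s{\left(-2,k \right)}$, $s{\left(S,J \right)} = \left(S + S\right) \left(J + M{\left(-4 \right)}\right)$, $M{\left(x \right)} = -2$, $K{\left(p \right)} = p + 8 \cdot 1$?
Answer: $480$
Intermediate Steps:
$K{\left(p \right)} = 8 + p$ ($K{\left(p \right)} = p + 8 = 8 + p$)
$s{\left(S,J \right)} = 2 S \left(-2 + J\right)$ ($s{\left(S,J \right)} = \left(S + S\right) \left(J - 2\right) = 2 S \left(-2 + J\right)$)
$R{\left(k,j \right)} = 8 - 4 k$ ($R{\left(k,j \right)} = 2 \left(-2\right) \left(-2 + k\right) = 8 - 4 k$)
$K{\left(524 \right)} - N{\left(R{\left(-11,-24 \right)} \right)} = \left(8 + 524\right) - \left(8 - -44\right) = 532 - \left(8 + 44\right) = 532 - 52 = 480$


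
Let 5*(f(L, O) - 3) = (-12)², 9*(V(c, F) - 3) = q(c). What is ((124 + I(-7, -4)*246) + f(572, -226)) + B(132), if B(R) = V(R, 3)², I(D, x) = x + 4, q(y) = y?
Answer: 21056/45 ≈ 467.91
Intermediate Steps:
V(c, F) = 3 + c/9
I(D, x) = 4 + x
f(L, O) = 159/5 (f(L, O) = 3 + (⅕)*(-12)² = 3 + (⅕)*144 = 3 + 144/5 = 159/5)
B(R) = (3 + R/9)²
((124 + I(-7, -4)*246) + f(572, -226)) + B(132) = ((124 + (4 - 4)*246) + 159/5) + (27 + 132)²/81 = ((124 + 0*246) + 159/5) + (1/81)*159² = ((124 + 0) + 159/5) + (1/81)*25281 = (124 + 159/5) + 2809/9 = 779/5 + 2809/9 = 21056/45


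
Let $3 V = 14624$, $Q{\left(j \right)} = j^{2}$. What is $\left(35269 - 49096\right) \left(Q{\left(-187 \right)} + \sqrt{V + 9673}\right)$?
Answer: $-483516363 - 4609 \sqrt{130929} \approx -4.8518 \cdot 10^{8}$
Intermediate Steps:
$V = \frac{14624}{3}$ ($V = \frac{1}{3} \cdot 14624 = \frac{14624}{3} \approx 4874.7$)
$\left(35269 - 49096\right) \left(Q{\left(-187 \right)} + \sqrt{V + 9673}\right) = \left(35269 - 49096\right) \left(\left(-187\right)^{2} + \sqrt{\frac{14624}{3} + 9673}\right) = - 13827 \left(34969 + \sqrt{\frac{43643}{3}}\right) = - 13827 \left(34969 + \frac{\sqrt{130929}}{3}\right) = -483516363 - 4609 \sqrt{130929}$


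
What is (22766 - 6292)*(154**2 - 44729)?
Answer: -346168162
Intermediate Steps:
(22766 - 6292)*(154**2 - 44729) = 16474*(23716 - 44729) = 16474*(-21013) = -346168162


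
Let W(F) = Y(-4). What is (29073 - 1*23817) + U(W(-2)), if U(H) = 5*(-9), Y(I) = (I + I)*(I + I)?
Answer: 5211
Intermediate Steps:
Y(I) = 4*I² (Y(I) = (2*I)*(2*I) = 4*I²)
W(F) = 64 (W(F) = 4*(-4)² = 4*16 = 64)
U(H) = -45
(29073 - 1*23817) + U(W(-2)) = (29073 - 1*23817) - 45 = (29073 - 23817) - 45 = 5256 - 45 = 5211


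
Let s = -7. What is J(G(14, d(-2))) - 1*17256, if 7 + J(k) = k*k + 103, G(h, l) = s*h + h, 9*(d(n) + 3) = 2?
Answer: -10104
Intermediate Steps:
d(n) = -25/9 (d(n) = -3 + (1/9)*2 = -3 + 2/9 = -25/9)
G(h, l) = -6*h (G(h, l) = -7*h + h = -6*h)
J(k) = 96 + k**2 (J(k) = -7 + (k*k + 103) = -7 + (k**2 + 103) = -7 + (103 + k**2) = 96 + k**2)
J(G(14, d(-2))) - 1*17256 = (96 + (-6*14)**2) - 1*17256 = (96 + (-84)**2) - 17256 = (96 + 7056) - 17256 = 7152 - 17256 = -10104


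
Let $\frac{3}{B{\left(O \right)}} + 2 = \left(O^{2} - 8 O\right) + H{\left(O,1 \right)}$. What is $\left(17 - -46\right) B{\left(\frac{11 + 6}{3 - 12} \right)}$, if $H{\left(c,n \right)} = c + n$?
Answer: $\frac{15309}{1279} \approx 11.97$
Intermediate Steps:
$B{\left(O \right)} = \frac{3}{-1 + O^{2} - 7 O}$ ($B{\left(O \right)} = \frac{3}{-2 + \left(\left(O^{2} - 8 O\right) + \left(O + 1\right)\right)} = \frac{3}{-2 + \left(\left(O^{2} - 8 O\right) + \left(1 + O\right)\right)} = \frac{3}{-2 + \left(1 + O^{2} - 7 O\right)} = \frac{3}{-1 + O^{2} - 7 O}$)
$\left(17 - -46\right) B{\left(\frac{11 + 6}{3 - 12} \right)} = \left(17 - -46\right) \frac{3}{-1 + \left(\frac{11 + 6}{3 - 12}\right)^{2} - 7 \frac{11 + 6}{3 - 12}} = \left(17 + 46\right) \frac{3}{-1 + \left(\frac{17}{-9}\right)^{2} - 7 \frac{17}{-9}} = 63 \frac{3}{-1 + \left(17 \left(- \frac{1}{9}\right)\right)^{2} - 7 \cdot 17 \left(- \frac{1}{9}\right)} = 63 \frac{3}{-1 + \left(- \frac{17}{9}\right)^{2} - - \frac{119}{9}} = 63 \frac{3}{-1 + \frac{289}{81} + \frac{119}{9}} = 63 \frac{3}{\frac{1279}{81}} = 63 \cdot 3 \cdot \frac{81}{1279} = 63 \cdot \frac{243}{1279} = \frac{15309}{1279}$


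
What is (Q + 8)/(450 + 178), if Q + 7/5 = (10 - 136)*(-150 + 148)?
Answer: 1293/3140 ≈ 0.41178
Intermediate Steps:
Q = 1253/5 (Q = -7/5 + (10 - 136)*(-150 + 148) = -7/5 - 126*(-2) = -7/5 + 252 = 1253/5 ≈ 250.60)
(Q + 8)/(450 + 178) = (1253/5 + 8)/(450 + 178) = (1293/5)/628 = (1293/5)*(1/628) = 1293/3140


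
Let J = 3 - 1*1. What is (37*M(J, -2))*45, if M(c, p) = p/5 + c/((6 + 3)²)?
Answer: -5624/9 ≈ -624.89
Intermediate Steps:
J = 2 (J = 3 - 1 = 2)
M(c, p) = p/5 + c/81 (M(c, p) = p*(⅕) + c/(9²) = p/5 + c/81)
(37*M(J, -2))*45 = (37*((⅕)*(-2) + (1/81)*2))*45 = (37*(-⅖ + 2/81))*45 = (37*(-152/405))*45 = -5624/405*45 = -5624/9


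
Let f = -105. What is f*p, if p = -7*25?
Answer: 18375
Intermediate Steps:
p = -175
f*p = -105*(-175) = 18375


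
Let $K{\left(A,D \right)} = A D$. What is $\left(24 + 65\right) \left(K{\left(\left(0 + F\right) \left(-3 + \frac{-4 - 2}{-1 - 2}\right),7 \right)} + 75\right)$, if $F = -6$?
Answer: $10413$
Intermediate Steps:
$\left(24 + 65\right) \left(K{\left(\left(0 + F\right) \left(-3 + \frac{-4 - 2}{-1 - 2}\right),7 \right)} + 75\right) = \left(24 + 65\right) \left(\left(0 - 6\right) \left(-3 + \frac{-4 - 2}{-1 - 2}\right) 7 + 75\right) = 89 \left(- 6 \left(-3 - \frac{6}{-3}\right) 7 + 75\right) = 89 \left(- 6 \left(-3 - -2\right) 7 + 75\right) = 89 \left(- 6 \left(-3 + 2\right) 7 + 75\right) = 89 \left(\left(-6\right) \left(-1\right) 7 + 75\right) = 89 \left(6 \cdot 7 + 75\right) = 89 \left(42 + 75\right) = 89 \cdot 117 = 10413$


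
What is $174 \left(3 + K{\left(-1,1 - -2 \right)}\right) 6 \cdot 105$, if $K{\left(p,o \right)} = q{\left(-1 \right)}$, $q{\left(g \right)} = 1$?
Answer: $438480$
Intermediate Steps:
$K{\left(p,o \right)} = 1$
$174 \left(3 + K{\left(-1,1 - -2 \right)}\right) 6 \cdot 105 = 174 \left(3 + 1\right) 6 \cdot 105 = 174 \cdot 4 \cdot 6 \cdot 105 = 174 \cdot 24 \cdot 105 = 4176 \cdot 105 = 438480$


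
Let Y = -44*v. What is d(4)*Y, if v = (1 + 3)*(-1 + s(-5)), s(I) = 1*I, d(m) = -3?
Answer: -3168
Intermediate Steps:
s(I) = I
v = -24 (v = (1 + 3)*(-1 - 5) = 4*(-6) = -24)
Y = 1056 (Y = -44*(-24) = 1056)
d(4)*Y = -3*1056 = -3168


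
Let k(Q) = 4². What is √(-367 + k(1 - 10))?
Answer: 3*I*√39 ≈ 18.735*I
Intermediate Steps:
k(Q) = 16
√(-367 + k(1 - 10)) = √(-367 + 16) = √(-351) = 3*I*√39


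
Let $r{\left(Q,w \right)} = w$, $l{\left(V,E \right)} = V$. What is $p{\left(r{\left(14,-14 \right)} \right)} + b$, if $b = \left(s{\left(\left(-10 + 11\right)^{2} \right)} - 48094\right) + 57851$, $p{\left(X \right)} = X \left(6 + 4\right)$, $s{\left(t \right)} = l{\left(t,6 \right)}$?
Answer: $9618$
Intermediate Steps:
$s{\left(t \right)} = t$
$p{\left(X \right)} = 10 X$ ($p{\left(X \right)} = X 10 = 10 X$)
$b = 9758$ ($b = \left(\left(-10 + 11\right)^{2} - 48094\right) + 57851 = \left(1^{2} - 48094\right) + 57851 = \left(1 - 48094\right) + 57851 = -48093 + 57851 = 9758$)
$p{\left(r{\left(14,-14 \right)} \right)} + b = 10 \left(-14\right) + 9758 = -140 + 9758 = 9618$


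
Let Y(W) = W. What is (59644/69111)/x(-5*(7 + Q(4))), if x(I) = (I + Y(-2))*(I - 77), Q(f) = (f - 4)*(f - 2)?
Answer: 403/1935108 ≈ 0.00020826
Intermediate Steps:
Q(f) = (-4 + f)*(-2 + f)
x(I) = (-77 + I)*(-2 + I) (x(I) = (I - 2)*(I - 77) = (-2 + I)*(-77 + I) = (-77 + I)*(-2 + I))
(59644/69111)/x(-5*(7 + Q(4))) = (59644/69111)/(154 + (-5*(7 + (8 + 4² - 6*4)))² - (-395)*(7 + (8 + 4² - 6*4))) = (59644*(1/69111))/(154 + (-5*(7 + (8 + 16 - 24)))² - (-395)*(7 + (8 + 16 - 24))) = 59644/(69111*(154 + (-5*(7 + 0))² - (-395)*(7 + 0))) = 59644/(69111*(154 + (-5*7)² - (-395)*7)) = 59644/(69111*(154 + (-35)² - 79*(-35))) = 59644/(69111*(154 + 1225 + 2765)) = (59644/69111)/4144 = (59644/69111)*(1/4144) = 403/1935108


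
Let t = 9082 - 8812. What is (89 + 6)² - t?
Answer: 8755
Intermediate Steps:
t = 270
(89 + 6)² - t = (89 + 6)² - 1*270 = 95² - 270 = 9025 - 270 = 8755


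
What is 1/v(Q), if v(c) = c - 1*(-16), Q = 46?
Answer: 1/62 ≈ 0.016129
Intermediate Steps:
v(c) = 16 + c (v(c) = c + 16 = 16 + c)
1/v(Q) = 1/(16 + 46) = 1/62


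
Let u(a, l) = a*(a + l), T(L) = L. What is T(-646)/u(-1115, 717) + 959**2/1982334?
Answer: 203423124803/439850179590 ≈ 0.46248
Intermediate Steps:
T(-646)/u(-1115, 717) + 959**2/1982334 = -646*(-1/(1115*(-1115 + 717))) + 959**2/1982334 = -646/((-1115*(-398))) + 919681*(1/1982334) = -646/443770 + 919681/1982334 = -646*1/443770 + 919681/1982334 = -323/221885 + 919681/1982334 = 203423124803/439850179590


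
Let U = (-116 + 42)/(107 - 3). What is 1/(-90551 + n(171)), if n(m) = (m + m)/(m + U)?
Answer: -8855/801811321 ≈ -1.1044e-5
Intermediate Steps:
U = -37/52 (U = -74/104 = -74*1/104 = -37/52 ≈ -0.71154)
n(m) = 2*m/(-37/52 + m) (n(m) = (m + m)/(m - 37/52) = (2*m)/(-37/52 + m) = 2*m/(-37/52 + m))
1/(-90551 + n(171)) = 1/(-90551 + 104*171/(-37 + 52*171)) = 1/(-90551 + 104*171/(-37 + 8892)) = 1/(-90551 + 104*171/8855) = 1/(-90551 + 104*171*(1/8855)) = 1/(-90551 + 17784/8855) = 1/(-801811321/8855) = -8855/801811321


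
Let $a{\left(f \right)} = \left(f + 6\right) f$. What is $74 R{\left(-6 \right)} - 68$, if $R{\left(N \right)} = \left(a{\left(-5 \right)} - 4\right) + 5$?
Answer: $-364$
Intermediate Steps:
$a{\left(f \right)} = f \left(6 + f\right)$ ($a{\left(f \right)} = \left(6 + f\right) f = f \left(6 + f\right)$)
$R{\left(N \right)} = -4$ ($R{\left(N \right)} = \left(- 5 \left(6 - 5\right) - 4\right) + 5 = \left(\left(-5\right) 1 - 4\right) + 5 = \left(-5 - 4\right) + 5 = -9 + 5 = -4$)
$74 R{\left(-6 \right)} - 68 = 74 \left(-4\right) - 68 = -296 - 68 = -364$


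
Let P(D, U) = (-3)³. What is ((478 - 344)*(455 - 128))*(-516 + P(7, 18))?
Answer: -23793174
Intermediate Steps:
P(D, U) = -27
((478 - 344)*(455 - 128))*(-516 + P(7, 18)) = ((478 - 344)*(455 - 128))*(-516 - 27) = (134*327)*(-543) = 43818*(-543) = -23793174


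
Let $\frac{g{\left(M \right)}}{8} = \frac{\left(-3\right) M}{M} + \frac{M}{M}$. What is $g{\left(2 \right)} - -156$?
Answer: $140$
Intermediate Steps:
$g{\left(M \right)} = -16$ ($g{\left(M \right)} = 8 \left(\frac{\left(-3\right) M}{M} + \frac{M}{M}\right) = 8 \left(-3 + 1\right) = 8 \left(-2\right) = -16$)
$g{\left(2 \right)} - -156 = -16 - -156 = -16 + 156 = 140$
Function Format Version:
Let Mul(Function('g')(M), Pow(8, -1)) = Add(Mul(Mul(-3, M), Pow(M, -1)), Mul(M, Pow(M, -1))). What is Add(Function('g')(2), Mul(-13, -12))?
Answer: 140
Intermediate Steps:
Function('g')(M) = -16 (Function('g')(M) = Mul(8, Add(Mul(Mul(-3, M), Pow(M, -1)), Mul(M, Pow(M, -1)))) = Mul(8, Add(-3, 1)) = Mul(8, -2) = -16)
Add(Function('g')(2), Mul(-13, -12)) = Add(-16, Mul(-13, -12)) = Add(-16, 156) = 140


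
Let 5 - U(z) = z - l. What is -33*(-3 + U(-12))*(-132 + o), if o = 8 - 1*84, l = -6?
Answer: 54912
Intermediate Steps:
U(z) = -1 - z (U(z) = 5 - (z - 1*(-6)) = 5 - (z + 6) = 5 - (6 + z) = 5 + (-6 - z) = -1 - z)
o = -76 (o = 8 - 84 = -76)
-33*(-3 + U(-12))*(-132 + o) = -33*(-3 + (-1 - 1*(-12)))*(-132 - 76) = -33*(-3 + (-1 + 12))*(-208) = -33*(-3 + 11)*(-208) = -264*(-208) = -33*(-1664) = 54912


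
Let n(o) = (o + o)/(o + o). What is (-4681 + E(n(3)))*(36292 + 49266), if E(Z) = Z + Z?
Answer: -400325882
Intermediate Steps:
n(o) = 1 (n(o) = (2*o)/((2*o)) = (2*o)*(1/(2*o)) = 1)
E(Z) = 2*Z
(-4681 + E(n(3)))*(36292 + 49266) = (-4681 + 2*1)*(36292 + 49266) = (-4681 + 2)*85558 = -4679*85558 = -400325882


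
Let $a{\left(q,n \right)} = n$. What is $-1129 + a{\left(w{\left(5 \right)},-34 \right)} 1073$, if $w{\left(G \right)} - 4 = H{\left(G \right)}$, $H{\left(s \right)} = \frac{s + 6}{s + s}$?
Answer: $-37611$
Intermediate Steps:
$H{\left(s \right)} = \frac{6 + s}{2 s}$
$w{\left(G \right)} = 4 + \frac{6 + G}{2 G}$
$-1129 + a{\left(w{\left(5 \right)},-34 \right)} 1073 = -1129 - 36482 = -37611$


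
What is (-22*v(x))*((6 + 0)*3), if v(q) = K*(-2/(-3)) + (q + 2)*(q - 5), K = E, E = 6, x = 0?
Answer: 2376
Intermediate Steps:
K = 6
v(q) = 4 + (-5 + q)*(2 + q) (v(q) = 6*(-2/(-3)) + (q + 2)*(q - 5) = 6*(-2*(-⅓)) + (2 + q)*(-5 + q) = 6*(⅔) + (-5 + q)*(2 + q) = 4 + (-5 + q)*(2 + q))
(-22*v(x))*((6 + 0)*3) = (-22*(-6 + 0² - 3*0))*((6 + 0)*3) = (-22*(-6 + 0 + 0))*(6*3) = -22*(-6)*18 = 132*18 = 2376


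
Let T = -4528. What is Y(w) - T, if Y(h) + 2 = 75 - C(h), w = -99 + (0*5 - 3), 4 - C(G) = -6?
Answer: 4591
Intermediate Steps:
C(G) = 10 (C(G) = 4 - 1*(-6) = 4 + 6 = 10)
w = -102 (w = -99 + (0 - 3) = -99 - 3 = -102)
Y(h) = 63 (Y(h) = -2 + (75 - 1*10) = -2 + (75 - 10) = -2 + 65 = 63)
Y(w) - T = 63 - 1*(-4528) = 63 + 4528 = 4591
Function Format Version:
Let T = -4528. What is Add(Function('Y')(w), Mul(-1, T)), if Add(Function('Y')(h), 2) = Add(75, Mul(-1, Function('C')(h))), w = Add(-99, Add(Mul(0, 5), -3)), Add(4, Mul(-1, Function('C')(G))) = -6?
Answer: 4591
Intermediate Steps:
Function('C')(G) = 10 (Function('C')(G) = Add(4, Mul(-1, -6)) = Add(4, 6) = 10)
w = -102 (w = Add(-99, Add(0, -3)) = Add(-99, -3) = -102)
Function('Y')(h) = 63 (Function('Y')(h) = Add(-2, Add(75, Mul(-1, 10))) = Add(-2, Add(75, -10)) = Add(-2, 65) = 63)
Add(Function('Y')(w), Mul(-1, T)) = Add(63, Mul(-1, -4528)) = Add(63, 4528) = 4591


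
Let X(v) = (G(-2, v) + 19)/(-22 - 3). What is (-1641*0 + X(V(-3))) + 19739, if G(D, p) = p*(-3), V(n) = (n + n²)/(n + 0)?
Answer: 19738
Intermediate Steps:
V(n) = (n + n²)/n
G(D, p) = -3*p
X(v) = -19/25 + 3*v/25 (X(v) = (-3*v + 19)/(-22 - 3) = (19 - 3*v)/(-25) = (19 - 3*v)*(-1/25) = -19/25 + 3*v/25)
(-1641*0 + X(V(-3))) + 19739 = (-1641*0 + (-19/25 + 3*(1 - 3)/25)) + 19739 = (0 + (-19/25 + (3/25)*(-2))) + 19739 = (0 + (-19/25 - 6/25)) + 19739 = (0 - 1) + 19739 = -1 + 19739 = 19738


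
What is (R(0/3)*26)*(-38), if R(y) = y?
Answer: 0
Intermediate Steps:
(R(0/3)*26)*(-38) = ((0/3)*26)*(-38) = ((0*(1/3))*26)*(-38) = (0*26)*(-38) = 0*(-38) = 0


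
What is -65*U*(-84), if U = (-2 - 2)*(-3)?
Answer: 65520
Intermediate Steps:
U = 12 (U = -4*(-3) = 12)
-65*U*(-84) = -65*12*(-84) = -780*(-84) = 65520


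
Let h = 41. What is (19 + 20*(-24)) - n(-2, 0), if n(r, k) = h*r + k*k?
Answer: -379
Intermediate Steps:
n(r, k) = k² + 41*r (n(r, k) = 41*r + k*k = 41*r + k² = k² + 41*r)
(19 + 20*(-24)) - n(-2, 0) = (19 + 20*(-24)) - (0² + 41*(-2)) = (19 - 480) - (0 - 82) = -461 - 1*(-82) = -461 + 82 = -379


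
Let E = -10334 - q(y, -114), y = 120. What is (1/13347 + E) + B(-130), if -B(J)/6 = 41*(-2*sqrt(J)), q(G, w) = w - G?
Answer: -134804699/13347 + 492*I*sqrt(130) ≈ -10100.0 + 5609.7*I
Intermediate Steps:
B(J) = 492*sqrt(J) (B(J) = -246*(-2*sqrt(J)) = -(-492)*sqrt(J) = 492*sqrt(J))
E = -10100 (E = -10334 - (-114 - 1*120) = -10334 - (-114 - 120) = -10334 - 1*(-234) = -10334 + 234 = -10100)
(1/13347 + E) + B(-130) = (1/13347 - 10100) + 492*sqrt(-130) = (1/13347 - 10100) + 492*(I*sqrt(130)) = -134804699/13347 + 492*I*sqrt(130)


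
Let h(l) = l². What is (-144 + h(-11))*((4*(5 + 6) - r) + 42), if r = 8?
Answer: -1794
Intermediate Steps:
(-144 + h(-11))*((4*(5 + 6) - r) + 42) = (-144 + (-11)²)*((4*(5 + 6) - 1*8) + 42) = (-144 + 121)*((4*11 - 8) + 42) = -23*((44 - 8) + 42) = -23*(36 + 42) = -23*78 = -1794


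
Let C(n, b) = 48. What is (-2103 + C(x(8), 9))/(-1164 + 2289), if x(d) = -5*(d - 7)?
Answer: -137/75 ≈ -1.8267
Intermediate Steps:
x(d) = 35 - 5*d (x(d) = -5*(-7 + d) = 35 - 5*d)
(-2103 + C(x(8), 9))/(-1164 + 2289) = (-2103 + 48)/(-1164 + 2289) = -2055/1125 = -2055*1/1125 = -137/75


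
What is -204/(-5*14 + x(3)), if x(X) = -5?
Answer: 68/25 ≈ 2.7200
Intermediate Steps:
-204/(-5*14 + x(3)) = -204/(-5*14 - 5) = -204/(-70 - 5) = -204/(-75) = -1/75*(-204) = 68/25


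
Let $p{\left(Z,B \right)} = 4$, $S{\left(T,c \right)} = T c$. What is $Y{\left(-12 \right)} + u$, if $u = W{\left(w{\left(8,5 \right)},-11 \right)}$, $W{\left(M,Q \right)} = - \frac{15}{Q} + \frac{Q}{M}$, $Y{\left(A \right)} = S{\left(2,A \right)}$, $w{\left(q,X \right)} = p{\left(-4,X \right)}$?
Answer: $- \frac{1117}{44} \approx -25.386$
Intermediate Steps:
$w{\left(q,X \right)} = 4$
$Y{\left(A \right)} = 2 A$
$u = - \frac{61}{44}$ ($u = - \frac{15}{-11} - \frac{11}{4} = \left(-15\right) \left(- \frac{1}{11}\right) - \frac{11}{4} = \frac{15}{11} - \frac{11}{4} = - \frac{61}{44} \approx -1.3864$)
$Y{\left(-12 \right)} + u = 2 \left(-12\right) - \frac{61}{44} = -24 - \frac{61}{44} = - \frac{1117}{44}$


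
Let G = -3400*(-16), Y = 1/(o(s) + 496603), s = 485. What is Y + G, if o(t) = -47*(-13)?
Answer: 27048441601/497214 ≈ 54400.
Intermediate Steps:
o(t) = 611
Y = 1/497214 (Y = 1/(611 + 496603) = 1/497214 ≈ 2.0112e-6)
G = 54400
Y + G = 1/497214 + 54400 = 27048441601/497214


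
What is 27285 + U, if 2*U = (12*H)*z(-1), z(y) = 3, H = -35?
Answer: 26655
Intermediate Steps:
U = -630 (U = ((12*(-35))*3)/2 = (-420*3)/2 = (1/2)*(-1260) = -630)
27285 + U = 27285 - 630 = 26655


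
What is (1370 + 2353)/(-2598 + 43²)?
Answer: -3723/749 ≈ -4.9706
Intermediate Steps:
(1370 + 2353)/(-2598 + 43²) = 3723/(-2598 + 1849) = 3723/(-749) = 3723*(-1/749) = -3723/749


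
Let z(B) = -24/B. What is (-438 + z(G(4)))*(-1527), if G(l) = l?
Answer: 677988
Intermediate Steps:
(-438 + z(G(4)))*(-1527) = (-438 - 24/4)*(-1527) = (-438 - 24*1/4)*(-1527) = (-438 - 6)*(-1527) = -444*(-1527) = 677988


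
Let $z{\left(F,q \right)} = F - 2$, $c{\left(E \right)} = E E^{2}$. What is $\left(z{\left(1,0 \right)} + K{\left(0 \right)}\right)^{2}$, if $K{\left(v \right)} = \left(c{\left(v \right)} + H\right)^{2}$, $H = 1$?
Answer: $0$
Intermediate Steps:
$c{\left(E \right)} = E^{3}$
$z{\left(F,q \right)} = -2 + F$ ($z{\left(F,q \right)} = F - 2 = -2 + F$)
$K{\left(v \right)} = \left(1 + v^{3}\right)^{2}$ ($K{\left(v \right)} = \left(v^{3} + 1\right)^{2} = \left(1 + v^{3}\right)^{2}$)
$\left(z{\left(1,0 \right)} + K{\left(0 \right)}\right)^{2} = \left(\left(-2 + 1\right) + \left(1 + 0^{3}\right)^{2}\right)^{2} = \left(-1 + \left(1 + 0\right)^{2}\right)^{2} = \left(-1 + 1^{2}\right)^{2} = \left(-1 + 1\right)^{2} = 0^{2} = 0$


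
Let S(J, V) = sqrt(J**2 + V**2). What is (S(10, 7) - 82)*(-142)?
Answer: 11644 - 142*sqrt(149) ≈ 9910.7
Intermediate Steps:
(S(10, 7) - 82)*(-142) = (sqrt(10**2 + 7**2) - 82)*(-142) = (sqrt(100 + 49) - 82)*(-142) = (sqrt(149) - 82)*(-142) = (-82 + sqrt(149))*(-142) = 11644 - 142*sqrt(149)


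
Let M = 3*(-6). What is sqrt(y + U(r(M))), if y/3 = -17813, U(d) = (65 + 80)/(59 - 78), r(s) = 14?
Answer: I*sqrt(19294234)/19 ≈ 231.19*I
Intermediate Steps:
M = -18
U(d) = -145/19 (U(d) = 145/(-19) = 145*(-1/19) = -145/19)
y = -53439 (y = 3*(-17813) = -53439)
sqrt(y + U(r(M))) = sqrt(-53439 - 145/19) = sqrt(-1015486/19) = I*sqrt(19294234)/19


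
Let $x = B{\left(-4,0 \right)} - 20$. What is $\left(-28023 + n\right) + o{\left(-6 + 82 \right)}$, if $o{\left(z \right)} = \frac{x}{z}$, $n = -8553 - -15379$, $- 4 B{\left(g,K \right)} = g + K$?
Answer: $- \frac{84789}{4} \approx -21197.0$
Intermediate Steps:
$B{\left(g,K \right)} = - \frac{K}{4} - \frac{g}{4}$ ($B{\left(g,K \right)} = - \frac{g + K}{4} = - \frac{K + g}{4} = - \frac{K}{4} - \frac{g}{4}$)
$x = -19$ ($x = \left(\left(- \frac{1}{4}\right) 0 - -1\right) - 20 = \left(0 + 1\right) - 20 = 1 - 20 = -19$)
$n = 6826$ ($n = -8553 + 15379 = 6826$)
$o{\left(z \right)} = - \frac{19}{z}$
$\left(-28023 + n\right) + o{\left(-6 + 82 \right)} = \left(-28023 + 6826\right) - \frac{19}{-6 + 82} = -21197 - \frac{19}{76} = -21197 - \frac{1}{4} = - \frac{84789}{4}$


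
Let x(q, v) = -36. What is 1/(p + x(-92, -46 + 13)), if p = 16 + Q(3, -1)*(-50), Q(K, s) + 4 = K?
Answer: 1/30 ≈ 0.033333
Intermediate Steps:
Q(K, s) = -4 + K
p = 66 (p = 16 + (-4 + 3)*(-50) = 16 - 1*(-50) = 16 + 50 = 66)
1/(p + x(-92, -46 + 13)) = 1/(66 - 36) = 1/30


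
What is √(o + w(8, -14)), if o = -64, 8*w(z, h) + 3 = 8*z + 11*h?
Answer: 11*I*√10/4 ≈ 8.6963*I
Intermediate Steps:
w(z, h) = -3/8 + z + 11*h/8 (w(z, h) = -3/8 + (8*z + 11*h)/8 = -3/8 + (z + 11*h/8) = -3/8 + z + 11*h/8)
√(o + w(8, -14)) = √(-64 + (-3/8 + 8 + (11/8)*(-14))) = √(-64 + (-3/8 + 8 - 77/4)) = √(-64 - 93/8) = √(-605/8) = 11*I*√10/4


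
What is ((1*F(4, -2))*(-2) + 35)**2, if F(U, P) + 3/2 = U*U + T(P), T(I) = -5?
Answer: 256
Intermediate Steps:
F(U, P) = -13/2 + U**2 (F(U, P) = -3/2 + (U*U - 5) = -3/2 + (U**2 - 5) = -3/2 + (-5 + U**2) = -13/2 + U**2)
((1*F(4, -2))*(-2) + 35)**2 = ((1*(-13/2 + 4**2))*(-2) + 35)**2 = ((1*(-13/2 + 16))*(-2) + 35)**2 = ((1*(19/2))*(-2) + 35)**2 = ((19/2)*(-2) + 35)**2 = (-19 + 35)**2 = 16**2 = 256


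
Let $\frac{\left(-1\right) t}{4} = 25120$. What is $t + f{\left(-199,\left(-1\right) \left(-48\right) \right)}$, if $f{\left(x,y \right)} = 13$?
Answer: $-100467$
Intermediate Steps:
$t = -100480$ ($t = \left(-4\right) 25120 = -100480$)
$t + f{\left(-199,\left(-1\right) \left(-48\right) \right)} = -100480 + 13 = -100467$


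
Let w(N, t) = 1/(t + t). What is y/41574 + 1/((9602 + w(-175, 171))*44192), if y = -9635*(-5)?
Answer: 42629424825697/36788286540720 ≈ 1.1588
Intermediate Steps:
y = 48175
w(N, t) = 1/(2*t)
y/41574 + 1/((9602 + w(-175, 171))*44192) = 48175/41574 + 1/((9602 + (1/2)/171)*44192) = 48175*(1/41574) + (1/44192)/(9602 + (1/2)*(1/171)) = 1175/1014 + (1/44192)/(9602 + 1/342) = 1175/1014 + (1/44192)/(3283885/342) = 1175/1014 + (342/3283885)*(1/44192) = 1175/1014 + 171/72560722960 = 42629424825697/36788286540720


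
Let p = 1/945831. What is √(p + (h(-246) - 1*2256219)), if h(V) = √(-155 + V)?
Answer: √(-2018405125530113028 + 894596280561*I*√401)/945831 ≈ 0.0066658 + 1502.1*I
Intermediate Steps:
p = 1/945831 ≈ 1.0573e-6
√(p + (h(-246) - 1*2256219)) = √(1/945831 + (√(-155 - 246) - 1*2256219)) = √(1/945831 + (√(-401) - 2256219)) = √(1/945831 + (I*√401 - 2256219)) = √(1/945831 + (-2256219 + I*√401)) = √(-2134001872988/945831 + I*√401)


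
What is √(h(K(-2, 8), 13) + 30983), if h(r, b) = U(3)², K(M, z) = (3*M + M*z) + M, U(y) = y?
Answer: 4*√1937 ≈ 176.05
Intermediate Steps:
K(M, z) = 4*M + M*z
h(r, b) = 9 (h(r, b) = 3² = 9)
√(h(K(-2, 8), 13) + 30983) = √(9 + 30983) = √30992 = 4*√1937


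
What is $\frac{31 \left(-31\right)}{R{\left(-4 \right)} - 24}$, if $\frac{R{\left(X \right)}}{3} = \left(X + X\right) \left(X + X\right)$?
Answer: $- \frac{961}{168} \approx -5.7202$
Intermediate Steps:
$R{\left(X \right)} = 12 X^{2}$ ($R{\left(X \right)} = 3 \left(X + X\right) \left(X + X\right) = 3 \cdot 2 X 2 X = 3 \cdot 4 X^{2} = 12 X^{2}$)
$\frac{31 \left(-31\right)}{R{\left(-4 \right)} - 24} = \frac{31 \left(-31\right)}{12 \left(-4\right)^{2} - 24} = - \frac{961}{12 \cdot 16 - 24} = - \frac{961}{192 - 24} = - \frac{961}{168}$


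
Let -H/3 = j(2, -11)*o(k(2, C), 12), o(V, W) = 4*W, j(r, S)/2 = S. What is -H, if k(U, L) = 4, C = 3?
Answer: -3168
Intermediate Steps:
j(r, S) = 2*S
H = 3168 (H = -3*2*(-11)*4*12 = -(-66)*48 = -3*(-1056) = 3168)
-H = -1*3168 = -3168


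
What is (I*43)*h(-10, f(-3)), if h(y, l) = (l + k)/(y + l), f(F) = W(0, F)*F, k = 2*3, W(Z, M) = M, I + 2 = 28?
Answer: -16770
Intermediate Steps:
I = 26 (I = -2 + 28 = 26)
k = 6
f(F) = F² (f(F) = F*F = F²)
h(y, l) = (6 + l)/(l + y) (h(y, l) = (l + 6)/(y + l) = (6 + l)/(l + y))
(I*43)*h(-10, f(-3)) = (26*43)*((6 + (-3)²)/((-3)² - 10)) = 1118*((6 + 9)/(9 - 10)) = 1118*(15/(-1)) = 1118*(-1*15) = 1118*(-15) = -16770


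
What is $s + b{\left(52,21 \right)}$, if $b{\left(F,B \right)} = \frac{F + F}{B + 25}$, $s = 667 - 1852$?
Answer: $- \frac{27203}{23} \approx -1182.7$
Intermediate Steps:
$s = -1185$ ($s = 667 - 1852 = -1185$)
$b{\left(F,B \right)} = \frac{2 F}{25 + B}$
$s + b{\left(52,21 \right)} = -1185 + 2 \cdot 52 \frac{1}{25 + 21} = -1185 + 2 \cdot 52 \cdot \frac{1}{46} = -1185 + \frac{52}{23} = - \frac{27203}{23}$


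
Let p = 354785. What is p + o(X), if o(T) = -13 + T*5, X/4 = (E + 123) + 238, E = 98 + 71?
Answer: 365372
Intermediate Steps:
E = 169
X = 2120 (X = 4*((169 + 123) + 238) = 4*(292 + 238) = 4*530 = 2120)
o(T) = -13 + 5*T
p + o(X) = 354785 + (-13 + 5*2120) = 354785 + (-13 + 10600) = 354785 + 10587 = 365372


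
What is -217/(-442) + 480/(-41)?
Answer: -203263/18122 ≈ -11.216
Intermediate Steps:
-217/(-442) + 480/(-41) = -217*(-1/442) + 480*(-1/41) = 217/442 - 480/41 = -203263/18122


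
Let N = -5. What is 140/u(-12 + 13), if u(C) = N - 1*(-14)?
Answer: 140/9 ≈ 15.556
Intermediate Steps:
u(C) = 9 (u(C) = -5 - 1*(-14) = -5 + 14 = 9)
140/u(-12 + 13) = 140/9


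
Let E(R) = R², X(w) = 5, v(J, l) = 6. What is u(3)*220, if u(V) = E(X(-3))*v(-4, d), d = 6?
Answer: 33000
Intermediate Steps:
u(V) = 150 (u(V) = 5²*6 = 25*6 = 150)
u(3)*220 = 150*220 = 33000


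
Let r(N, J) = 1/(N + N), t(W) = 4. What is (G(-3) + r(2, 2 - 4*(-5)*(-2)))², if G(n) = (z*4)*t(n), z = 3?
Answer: 37249/16 ≈ 2328.1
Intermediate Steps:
G(n) = 48 (G(n) = (3*4)*4 = 12*4 = 48)
r(N, J) = 1/(2*N)
(G(-3) + r(2, 2 - 4*(-5)*(-2)))² = (48 + (½)/2)² = (48 + (½)*(½))² = (48 + ¼)² = (193/4)² = 37249/16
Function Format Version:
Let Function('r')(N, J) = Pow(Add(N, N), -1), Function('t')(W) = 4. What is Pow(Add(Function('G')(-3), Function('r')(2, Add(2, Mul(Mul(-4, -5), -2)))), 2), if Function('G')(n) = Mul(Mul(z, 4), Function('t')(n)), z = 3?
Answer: Rational(37249, 16) ≈ 2328.1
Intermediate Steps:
Function('G')(n) = 48 (Function('G')(n) = Mul(Mul(3, 4), 4) = Mul(12, 4) = 48)
Function('r')(N, J) = Mul(Rational(1, 2), Pow(N, -1)) (Function('r')(N, J) = Pow(Mul(2, N), -1) = Mul(Rational(1, 2), Pow(N, -1)))
Pow(Add(Function('G')(-3), Function('r')(2, Add(2, Mul(Mul(-4, -5), -2)))), 2) = Pow(Add(48, Mul(Rational(1, 2), Pow(2, -1))), 2) = Pow(Add(48, Mul(Rational(1, 2), Rational(1, 2))), 2) = Pow(Add(48, Rational(1, 4)), 2) = Pow(Rational(193, 4), 2) = Rational(37249, 16)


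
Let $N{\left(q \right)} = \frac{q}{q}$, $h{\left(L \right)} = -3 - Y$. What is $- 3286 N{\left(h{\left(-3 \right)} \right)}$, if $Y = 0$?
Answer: $-3286$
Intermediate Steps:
$h{\left(L \right)} = -3$ ($h{\left(L \right)} = -3 - 0 = -3 + 0 = -3$)
$N{\left(q \right)} = 1$
$- 3286 N{\left(h{\left(-3 \right)} \right)} = \left(-3286\right) 1 = -3286$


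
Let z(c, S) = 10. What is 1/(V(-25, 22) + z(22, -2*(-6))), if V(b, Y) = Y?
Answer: 1/32 ≈ 0.031250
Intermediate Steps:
1/(V(-25, 22) + z(22, -2*(-6))) = 1/(22 + 10) = 1/32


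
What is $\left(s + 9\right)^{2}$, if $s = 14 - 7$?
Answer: $256$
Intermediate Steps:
$s = 7$ ($s = 14 - 7 = 7$)
$\left(s + 9\right)^{2} = \left(7 + 9\right)^{2} = 16^{2} = 256$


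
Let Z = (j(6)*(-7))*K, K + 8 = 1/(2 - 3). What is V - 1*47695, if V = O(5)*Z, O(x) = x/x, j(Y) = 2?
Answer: -47569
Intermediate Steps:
K = -9 (K = -8 + 1/(2 - 3) = -8 + 1/(-1) = -8 - 1 = -9)
O(x) = 1
Z = 126 (Z = (2*(-7))*(-9) = -14*(-9) = 126)
V = 126 (V = 1*126 = 126)
V - 1*47695 = 126 - 1*47695 = 126 - 47695 = -47569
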